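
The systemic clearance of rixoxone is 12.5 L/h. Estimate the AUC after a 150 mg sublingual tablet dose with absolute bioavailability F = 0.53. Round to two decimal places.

AUC_0→∞ = F × Dose / CL
        = 0.53 × 150 / 12.5 = 6.36 mg/L·h

AUC = 6.36 mg/L·h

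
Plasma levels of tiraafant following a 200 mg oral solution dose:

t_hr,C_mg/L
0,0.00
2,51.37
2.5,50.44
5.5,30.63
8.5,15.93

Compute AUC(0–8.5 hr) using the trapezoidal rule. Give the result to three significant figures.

AUC = 268 mg/L·hr

Trapezoidal AUC_0→8.5:
  [0→2]: (0.00+51.37)/2 × 2 = 51.37
  [2→2.5]: (51.37+50.44)/2 × 0.5 = 25.4525
  [2.5→5.5]: (50.44+30.63)/2 × 3 = 121.605
  [5.5→8.5]: (30.63+15.93)/2 × 3 = 69.84
  Sum = 268.2675 mg/L·hr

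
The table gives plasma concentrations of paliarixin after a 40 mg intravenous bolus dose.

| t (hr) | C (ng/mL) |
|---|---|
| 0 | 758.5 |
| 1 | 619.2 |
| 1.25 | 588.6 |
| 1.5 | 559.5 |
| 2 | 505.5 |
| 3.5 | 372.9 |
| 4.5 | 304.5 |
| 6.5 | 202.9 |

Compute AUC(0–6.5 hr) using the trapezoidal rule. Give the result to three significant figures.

Trapezoidal AUC_0→6.5:
  [0→1]: (758.5+619.2)/2 × 1 = 688.85
  [1→1.25]: (619.2+588.6)/2 × 0.25 = 150.975
  [1.25→1.5]: (588.6+559.5)/2 × 0.25 = 143.5125
  [1.5→2]: (559.5+505.5)/2 × 0.5 = 266.25
  [2→3.5]: (505.5+372.9)/2 × 1.5 = 658.8
  [3.5→4.5]: (372.9+304.5)/2 × 1 = 338.7
  [4.5→6.5]: (304.5+202.9)/2 × 2 = 507.4
  Sum = 2754.4875 ng/mL·hr

AUC = 2750 ng/mL·hr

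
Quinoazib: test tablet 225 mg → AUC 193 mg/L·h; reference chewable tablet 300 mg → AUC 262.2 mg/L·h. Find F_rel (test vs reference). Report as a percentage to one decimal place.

F_rel = (AUC_test/D_test) / (AUC_ref/D_ref)
      = (193/225) / (262.2/300)
      = 0.857778 / 0.874 = 0.9814 = 98.14%

F_rel = 98.1%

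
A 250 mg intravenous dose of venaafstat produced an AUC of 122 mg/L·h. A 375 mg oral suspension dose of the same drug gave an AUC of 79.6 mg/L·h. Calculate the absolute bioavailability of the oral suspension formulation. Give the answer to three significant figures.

F = (AUC_ev / D_ev) / (AUC_iv / D_iv)
  = (79.6/375) / (122/250)
  = 0.212267 / 0.488 = 0.4350

F = 0.435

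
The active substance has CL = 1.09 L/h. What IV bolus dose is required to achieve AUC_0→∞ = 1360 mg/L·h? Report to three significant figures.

Dose_iv = CL × AUC_0→∞
     = 1.09 × 1360 = 1482.4 mg

Dose = 1480 mg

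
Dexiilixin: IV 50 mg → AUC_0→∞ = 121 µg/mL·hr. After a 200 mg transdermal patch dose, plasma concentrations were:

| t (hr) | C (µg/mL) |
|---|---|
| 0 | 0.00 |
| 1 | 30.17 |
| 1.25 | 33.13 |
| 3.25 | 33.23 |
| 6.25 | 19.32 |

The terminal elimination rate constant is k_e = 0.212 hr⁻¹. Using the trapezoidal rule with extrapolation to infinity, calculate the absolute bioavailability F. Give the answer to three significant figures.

Trapezoidal AUC_0→6.25 (transdermal patch):
  [0→1]: (0.00+30.17)/2 × 1 = 15.085
  [1→1.25]: (30.17+33.13)/2 × 0.25 = 7.9125
  [1.25→3.25]: (33.13+33.23)/2 × 2 = 66.36
  [3.25→6.25]: (33.23+19.32)/2 × 3 = 78.825
  Sum = 168.1825 µg/mL·hr
Tail: C_last/k_e = 19.32/0.212 = 91.132
AUC_0→∞ (transdermal patch) = 168.1825 + 91.132 = 259.3145 µg/mL·hr
F = (AUC_ev/D_ev)/(AUC_iv/D_iv) = (259.3145/200)/(121/50) = 1.2965725/2.42 = 0.5358

F = 0.536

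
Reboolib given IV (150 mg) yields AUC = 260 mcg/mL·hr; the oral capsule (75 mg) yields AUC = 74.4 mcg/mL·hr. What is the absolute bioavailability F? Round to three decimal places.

F = 0.572

F = (AUC_ev / D_ev) / (AUC_iv / D_iv)
  = (74.4/75) / (260/150)
  = 0.992 / 1.73333 = 0.5723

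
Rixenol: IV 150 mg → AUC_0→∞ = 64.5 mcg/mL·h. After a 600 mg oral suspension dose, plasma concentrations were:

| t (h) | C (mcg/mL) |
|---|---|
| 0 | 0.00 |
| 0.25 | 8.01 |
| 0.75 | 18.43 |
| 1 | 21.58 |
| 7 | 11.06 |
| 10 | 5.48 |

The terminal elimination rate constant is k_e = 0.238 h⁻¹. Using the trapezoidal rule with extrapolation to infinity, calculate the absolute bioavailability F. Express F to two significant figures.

F = 0.61

Trapezoidal AUC_0→10 (oral suspension):
  [0→0.25]: (0.00+8.01)/2 × 0.25 = 1.00125
  [0.25→0.75]: (8.01+18.43)/2 × 0.5 = 6.61
  [0.75→1]: (18.43+21.58)/2 × 0.25 = 5.00125
  [1→7]: (21.58+11.06)/2 × 6 = 97.92
  [7→10]: (11.06+5.48)/2 × 3 = 24.81
  Sum = 135.3425 mcg/mL·h
Tail: C_last/k_e = 5.48/0.238 = 23.025
AUC_0→∞ (oral suspension) = 135.3425 + 23.025 = 158.3675 mcg/mL·h
F = (AUC_ev/D_ev)/(AUC_iv/D_iv) = (158.3675/600)/(64.5/150) = 0.263946/0.43 = 0.6138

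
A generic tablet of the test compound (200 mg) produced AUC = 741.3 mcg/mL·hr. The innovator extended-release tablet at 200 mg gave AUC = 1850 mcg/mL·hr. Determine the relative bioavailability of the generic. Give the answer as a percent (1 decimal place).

F_rel = 40.1%

F_rel = (AUC_test/D_test) / (AUC_ref/D_ref)
      = (741.3/200) / (1850/200)
      = 3.7065 / 9.25 = 0.4007 = 40.07%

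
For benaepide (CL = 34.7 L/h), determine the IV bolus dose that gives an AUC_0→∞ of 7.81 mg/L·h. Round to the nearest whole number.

Dose = 271 mg

Dose_iv = CL × AUC_0→∞
     = 34.7 × 7.81 = 271.007 mg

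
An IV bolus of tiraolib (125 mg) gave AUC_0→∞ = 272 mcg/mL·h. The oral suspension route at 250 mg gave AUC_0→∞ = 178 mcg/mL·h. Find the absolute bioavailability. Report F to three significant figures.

F = (AUC_ev / D_ev) / (AUC_iv / D_iv)
  = (178/250) / (272/125)
  = 0.712 / 2.176 = 0.3272

F = 0.327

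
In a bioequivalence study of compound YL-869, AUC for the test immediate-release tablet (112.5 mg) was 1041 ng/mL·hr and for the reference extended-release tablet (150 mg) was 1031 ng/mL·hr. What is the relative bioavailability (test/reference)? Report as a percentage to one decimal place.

F_rel = 134.6%

F_rel = (AUC_test/D_test) / (AUC_ref/D_ref)
      = (1041/112.5) / (1031/150)
      = 9.25333 / 6.87333 = 1.3463 = 134.63%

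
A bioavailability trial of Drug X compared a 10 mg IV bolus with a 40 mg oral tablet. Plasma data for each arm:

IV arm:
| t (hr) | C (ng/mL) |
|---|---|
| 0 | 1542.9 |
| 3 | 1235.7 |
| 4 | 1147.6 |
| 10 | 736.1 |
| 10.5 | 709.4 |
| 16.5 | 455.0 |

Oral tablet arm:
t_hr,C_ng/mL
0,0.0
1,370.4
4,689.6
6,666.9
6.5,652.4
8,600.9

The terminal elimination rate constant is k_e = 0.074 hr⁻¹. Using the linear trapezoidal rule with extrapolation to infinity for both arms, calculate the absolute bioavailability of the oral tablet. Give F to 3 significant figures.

Trapezoidal AUC_0→16.5 (IV):
  [0→3]: (1542.9+1235.7)/2 × 3 = 4167.9
  [3→4]: (1235.7+1147.6)/2 × 1 = 1191.65
  [4→10]: (1147.6+736.1)/2 × 6 = 5651.1
  [10→10.5]: (736.1+709.4)/2 × 0.5 = 361.375
  [10.5→16.5]: (709.4+455.0)/2 × 6 = 3493.2
  Sum = 14865.225 ng/mL·hr
IV tail: 455.0/0.074 = 6148.649; AUC_iv,0→∞ = 14865.225 + 6148.649 = 21013.874 ng/mL·hr
Trapezoidal AUC_0→8 (oral tablet):
  [0→1]: (0.0+370.4)/2 × 1 = 185.2
  [1→4]: (370.4+689.6)/2 × 3 = 1590.0
  [4→6]: (689.6+666.9)/2 × 2 = 1356.5
  [6→6.5]: (666.9+652.4)/2 × 0.5 = 329.825
  [6.5→8]: (652.4+600.9)/2 × 1.5 = 939.975
  Sum = 4401.5 ng/mL·hr
oral tablet tail: 600.9/0.074 = 8120.270; AUC_ev,0→∞ = 4401.5 + 8120.270 = 12521.77 ng/mL·hr
F = (AUC_ev/D_ev)/(AUC_iv/D_iv) = (12521.77/40)/(21013.874/10) = 313.04425/2101.3874 = 0.1490

F = 0.149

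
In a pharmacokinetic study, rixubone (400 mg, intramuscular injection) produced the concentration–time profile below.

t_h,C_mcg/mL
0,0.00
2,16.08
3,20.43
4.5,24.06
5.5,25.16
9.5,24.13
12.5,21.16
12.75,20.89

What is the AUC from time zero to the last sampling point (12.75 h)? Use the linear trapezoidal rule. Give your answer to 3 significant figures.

Trapezoidal AUC_0→12.75:
  [0→2]: (0.00+16.08)/2 × 2 = 16.08
  [2→3]: (16.08+20.43)/2 × 1 = 18.255
  [3→4.5]: (20.43+24.06)/2 × 1.5 = 33.3675
  [4.5→5.5]: (24.06+25.16)/2 × 1 = 24.61
  [5.5→9.5]: (25.16+24.13)/2 × 4 = 98.58
  [9.5→12.5]: (24.13+21.16)/2 × 3 = 67.935
  [12.5→12.75]: (21.16+20.89)/2 × 0.25 = 5.25625
  Sum = 264.08375 mcg/mL·h

AUC = 264 mcg/mL·h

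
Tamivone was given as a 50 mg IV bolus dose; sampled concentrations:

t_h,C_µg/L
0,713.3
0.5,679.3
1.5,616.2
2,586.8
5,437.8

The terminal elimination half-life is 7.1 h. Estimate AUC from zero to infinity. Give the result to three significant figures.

Trapezoidal AUC_0→5:
  [0→0.5]: (713.3+679.3)/2 × 0.5 = 348.15
  [0.5→1.5]: (679.3+616.2)/2 × 1 = 647.75
  [1.5→2]: (616.2+586.8)/2 × 0.5 = 300.75
  [2→5]: (586.8+437.8)/2 × 3 = 1536.9
  Sum = 2833.55 µg/L·h
k_e = ln2 / t½ = 0.693147 / 7.1 = 0.0976 h^-1
Extrapolated tail: C_last / k_e = 437.8 / 0.0976 = 4485.656
AUC_0→∞ = 2833.55 + 4485.656 = 7319.206 µg/L·h

AUC = 7320 µg/L·h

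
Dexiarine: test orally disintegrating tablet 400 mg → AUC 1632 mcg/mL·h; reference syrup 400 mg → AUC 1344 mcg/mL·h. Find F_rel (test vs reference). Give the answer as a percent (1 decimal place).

F_rel = 121.4%

F_rel = (AUC_test/D_test) / (AUC_ref/D_ref)
      = (1632/400) / (1344/400)
      = 4.08 / 3.36 = 1.2143 = 121.43%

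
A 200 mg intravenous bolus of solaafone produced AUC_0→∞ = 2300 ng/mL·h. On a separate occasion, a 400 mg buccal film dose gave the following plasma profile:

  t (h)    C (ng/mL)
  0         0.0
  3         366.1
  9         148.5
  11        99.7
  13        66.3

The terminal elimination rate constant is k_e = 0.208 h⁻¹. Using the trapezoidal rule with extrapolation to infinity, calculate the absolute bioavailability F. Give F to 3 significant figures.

Trapezoidal AUC_0→13 (buccal film):
  [0→3]: (0.0+366.1)/2 × 3 = 549.15
  [3→9]: (366.1+148.5)/2 × 6 = 1543.8
  [9→11]: (148.5+99.7)/2 × 2 = 248.2
  [11→13]: (99.7+66.3)/2 × 2 = 166.0
  Sum = 2507.15 ng/mL·h
Tail: C_last/k_e = 66.3/0.208 = 318.750
AUC_0→∞ (buccal film) = 2507.15 + 318.750 = 2825.9 ng/mL·h
F = (AUC_ev/D_ev)/(AUC_iv/D_iv) = (2825.9/400)/(2300/200) = 7.06475/11.5 = 0.6143

F = 0.614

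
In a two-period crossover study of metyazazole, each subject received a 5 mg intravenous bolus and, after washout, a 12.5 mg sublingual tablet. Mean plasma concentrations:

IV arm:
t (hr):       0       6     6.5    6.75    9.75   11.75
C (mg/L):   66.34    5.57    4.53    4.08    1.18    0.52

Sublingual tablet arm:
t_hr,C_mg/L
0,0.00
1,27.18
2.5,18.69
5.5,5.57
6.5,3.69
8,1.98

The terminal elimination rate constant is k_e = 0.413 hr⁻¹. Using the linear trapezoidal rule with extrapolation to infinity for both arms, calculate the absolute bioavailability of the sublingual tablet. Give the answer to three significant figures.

Trapezoidal AUC_0→11.75 (IV):
  [0→6]: (66.34+5.57)/2 × 6 = 215.73
  [6→6.5]: (5.57+4.53)/2 × 0.5 = 2.525
  [6.5→6.75]: (4.53+4.08)/2 × 0.25 = 1.07625
  [6.75→9.75]: (4.08+1.18)/2 × 3 = 7.89
  [9.75→11.75]: (1.18+0.52)/2 × 2 = 1.7
  Sum = 228.92125 mg/L·hr
IV tail: 0.52/0.413 = 1.259; AUC_iv,0→∞ = 228.92125 + 1.259 = 230.18025 mg/L·hr
Trapezoidal AUC_0→8 (sublingual tablet):
  [0→1]: (0.00+27.18)/2 × 1 = 13.59
  [1→2.5]: (27.18+18.69)/2 × 1.5 = 34.4025
  [2.5→5.5]: (18.69+5.57)/2 × 3 = 36.39
  [5.5→6.5]: (5.57+3.69)/2 × 1 = 4.63
  [6.5→8]: (3.69+1.98)/2 × 1.5 = 4.2525
  Sum = 93.265 mg/L·hr
sublingual tablet tail: 1.98/0.413 = 4.794; AUC_ev,0→∞ = 93.265 + 4.794 = 98.059 mg/L·hr
F = (AUC_ev/D_ev)/(AUC_iv/D_iv) = (98.059/12.5)/(230.18025/5) = 7.84472/46.03605 = 0.1704

F = 0.170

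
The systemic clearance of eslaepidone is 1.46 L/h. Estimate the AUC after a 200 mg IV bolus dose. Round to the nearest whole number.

AUC = 137 mg/L·h

AUC_0→∞ = Dose_iv / CL
        = 200 / 1.46 = 136.986 mg/L·h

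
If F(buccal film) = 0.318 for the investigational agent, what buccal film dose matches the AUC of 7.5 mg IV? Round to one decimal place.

For equal systemic exposure: F × D_ev = D_iv
D_ev = D_iv / F = 7.5 / 0.318 = 23.5849 mg

D_buccal = 23.6 mg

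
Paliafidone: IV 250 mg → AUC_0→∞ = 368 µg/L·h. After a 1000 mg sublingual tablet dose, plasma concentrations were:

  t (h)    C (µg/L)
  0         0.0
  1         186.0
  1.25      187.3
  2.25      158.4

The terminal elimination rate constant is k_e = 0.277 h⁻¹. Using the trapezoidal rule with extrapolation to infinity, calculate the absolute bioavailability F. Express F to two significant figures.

Trapezoidal AUC_0→2.25 (sublingual tablet):
  [0→1]: (0.0+186.0)/2 × 1 = 93.0
  [1→1.25]: (186.0+187.3)/2 × 0.25 = 46.6625
  [1.25→2.25]: (187.3+158.4)/2 × 1 = 172.85
  Sum = 312.5125 µg/L·h
Tail: C_last/k_e = 158.4/0.277 = 571.841
AUC_0→∞ (sublingual tablet) = 312.5125 + 571.841 = 884.3535 µg/L·h
F = (AUC_ev/D_ev)/(AUC_iv/D_iv) = (884.3535/1000)/(368/250) = 0.8843535/1.472 = 0.6008

F = 0.60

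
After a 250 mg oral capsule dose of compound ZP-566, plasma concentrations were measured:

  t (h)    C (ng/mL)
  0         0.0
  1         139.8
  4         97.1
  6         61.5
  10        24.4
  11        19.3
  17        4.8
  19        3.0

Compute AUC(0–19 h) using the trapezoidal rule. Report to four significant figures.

AUC = 857.6 ng/mL·h

Trapezoidal AUC_0→19:
  [0→1]: (0.0+139.8)/2 × 1 = 69.9
  [1→4]: (139.8+97.1)/2 × 3 = 355.35
  [4→6]: (97.1+61.5)/2 × 2 = 158.6
  [6→10]: (61.5+24.4)/2 × 4 = 171.8
  [10→11]: (24.4+19.3)/2 × 1 = 21.85
  [11→17]: (19.3+4.8)/2 × 6 = 72.3
  [17→19]: (4.8+3.0)/2 × 2 = 7.8
  Sum = 857.6 ng/mL·h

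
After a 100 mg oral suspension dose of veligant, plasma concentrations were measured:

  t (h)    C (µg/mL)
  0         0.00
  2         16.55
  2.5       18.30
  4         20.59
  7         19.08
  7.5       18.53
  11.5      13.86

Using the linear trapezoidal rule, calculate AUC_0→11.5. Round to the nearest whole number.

Trapezoidal AUC_0→11.5:
  [0→2]: (0.00+16.55)/2 × 2 = 16.55
  [2→2.5]: (16.55+18.30)/2 × 0.5 = 8.7125
  [2.5→4]: (18.30+20.59)/2 × 1.5 = 29.1675
  [4→7]: (20.59+19.08)/2 × 3 = 59.505
  [7→7.5]: (19.08+18.53)/2 × 0.5 = 9.4025
  [7.5→11.5]: (18.53+13.86)/2 × 4 = 64.78
  Sum = 188.1175 µg/mL·h

AUC = 188 µg/mL·h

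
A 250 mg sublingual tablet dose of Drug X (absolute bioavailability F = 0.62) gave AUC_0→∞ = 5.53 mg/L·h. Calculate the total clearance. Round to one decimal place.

CL = F × Dose / AUC_0→∞
   = 0.62 × 250 / 5.53 = 28.0289 L/h

CL = 28.0 L/h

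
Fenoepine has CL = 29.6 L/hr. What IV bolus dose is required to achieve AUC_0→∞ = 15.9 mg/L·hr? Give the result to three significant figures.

Dose = 471 mg

Dose_iv = CL × AUC_0→∞
     = 29.6 × 15.9 = 470.64 mg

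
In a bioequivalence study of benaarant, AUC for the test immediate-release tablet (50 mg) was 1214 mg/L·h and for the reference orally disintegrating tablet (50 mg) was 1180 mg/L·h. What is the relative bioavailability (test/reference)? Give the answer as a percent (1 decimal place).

F_rel = (AUC_test/D_test) / (AUC_ref/D_ref)
      = (1214/50) / (1180/50)
      = 24.28 / 23.6 = 1.0288 = 102.88%

F_rel = 102.9%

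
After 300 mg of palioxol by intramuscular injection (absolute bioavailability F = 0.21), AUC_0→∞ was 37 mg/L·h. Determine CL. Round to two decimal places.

CL = F × Dose / AUC_0→∞
   = 0.21 × 300 / 37 = 1.7027 L/h

CL = 1.70 L/h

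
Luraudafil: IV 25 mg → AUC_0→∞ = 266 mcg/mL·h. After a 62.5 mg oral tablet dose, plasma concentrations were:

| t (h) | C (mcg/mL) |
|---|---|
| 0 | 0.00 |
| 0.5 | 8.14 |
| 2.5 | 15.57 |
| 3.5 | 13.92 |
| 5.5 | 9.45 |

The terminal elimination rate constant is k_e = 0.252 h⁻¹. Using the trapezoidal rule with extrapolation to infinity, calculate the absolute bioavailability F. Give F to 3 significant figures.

F = 0.152

Trapezoidal AUC_0→5.5 (oral tablet):
  [0→0.5]: (0.00+8.14)/2 × 0.5 = 2.035
  [0.5→2.5]: (8.14+15.57)/2 × 2 = 23.71
  [2.5→3.5]: (15.57+13.92)/2 × 1 = 14.745
  [3.5→5.5]: (13.92+9.45)/2 × 2 = 23.37
  Sum = 63.86 mcg/mL·h
Tail: C_last/k_e = 9.45/0.252 = 37.500
AUC_0→∞ (oral tablet) = 63.86 + 37.500 = 101.36 mcg/mL·h
F = (AUC_ev/D_ev)/(AUC_iv/D_iv) = (101.36/62.5)/(266/25) = 1.62176/10.64 = 0.1524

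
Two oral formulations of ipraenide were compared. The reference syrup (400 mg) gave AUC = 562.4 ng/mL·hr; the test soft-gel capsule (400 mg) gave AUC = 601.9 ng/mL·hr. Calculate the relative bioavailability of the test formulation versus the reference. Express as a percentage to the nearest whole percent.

F_rel = (AUC_test/D_test) / (AUC_ref/D_ref)
      = (601.9/400) / (562.4/400)
      = 1.50475 / 1.406 = 1.0702 = 107.02%

F_rel = 107%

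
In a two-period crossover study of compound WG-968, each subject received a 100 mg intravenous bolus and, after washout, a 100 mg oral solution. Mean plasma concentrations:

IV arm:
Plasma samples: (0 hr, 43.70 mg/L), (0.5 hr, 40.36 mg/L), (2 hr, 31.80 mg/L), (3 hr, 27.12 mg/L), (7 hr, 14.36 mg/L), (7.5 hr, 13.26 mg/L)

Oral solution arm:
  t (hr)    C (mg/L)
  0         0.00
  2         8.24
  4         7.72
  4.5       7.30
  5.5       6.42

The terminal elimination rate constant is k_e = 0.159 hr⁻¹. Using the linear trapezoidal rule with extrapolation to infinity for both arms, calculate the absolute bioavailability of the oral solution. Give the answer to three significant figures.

F = 0.271

Trapezoidal AUC_0→7.5 (IV):
  [0→0.5]: (43.70+40.36)/2 × 0.5 = 21.015
  [0.5→2]: (40.36+31.80)/2 × 1.5 = 54.12
  [2→3]: (31.80+27.12)/2 × 1 = 29.46
  [3→7]: (27.12+14.36)/2 × 4 = 82.96
  [7→7.5]: (14.36+13.26)/2 × 0.5 = 6.905
  Sum = 194.46 mg/L·hr
IV tail: 13.26/0.159 = 83.396; AUC_iv,0→∞ = 194.46 + 83.396 = 277.856 mg/L·hr
Trapezoidal AUC_0→5.5 (oral solution):
  [0→2]: (0.00+8.24)/2 × 2 = 8.24
  [2→4]: (8.24+7.72)/2 × 2 = 15.96
  [4→4.5]: (7.72+7.30)/2 × 0.5 = 3.755
  [4.5→5.5]: (7.30+6.42)/2 × 1 = 6.86
  Sum = 34.815 mg/L·hr
oral solution tail: 6.42/0.159 = 40.377; AUC_ev,0→∞ = 34.815 + 40.377 = 75.192 mg/L·hr
F = (AUC_ev/D_ev)/(AUC_iv/D_iv) = (75.192/100)/(277.856/100) = 0.75192/2.77856 = 0.2706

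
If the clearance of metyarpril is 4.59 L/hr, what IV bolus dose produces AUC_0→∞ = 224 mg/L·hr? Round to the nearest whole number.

Dose = 1028 mg

Dose_iv = CL × AUC_0→∞
     = 4.59 × 224 = 1028.16 mg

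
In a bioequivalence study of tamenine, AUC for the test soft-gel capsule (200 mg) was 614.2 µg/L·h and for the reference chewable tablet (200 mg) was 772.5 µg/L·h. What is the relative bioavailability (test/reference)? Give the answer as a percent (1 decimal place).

F_rel = (AUC_test/D_test) / (AUC_ref/D_ref)
      = (614.2/200) / (772.5/200)
      = 3.071 / 3.8625 = 0.7951 = 79.51%

F_rel = 79.5%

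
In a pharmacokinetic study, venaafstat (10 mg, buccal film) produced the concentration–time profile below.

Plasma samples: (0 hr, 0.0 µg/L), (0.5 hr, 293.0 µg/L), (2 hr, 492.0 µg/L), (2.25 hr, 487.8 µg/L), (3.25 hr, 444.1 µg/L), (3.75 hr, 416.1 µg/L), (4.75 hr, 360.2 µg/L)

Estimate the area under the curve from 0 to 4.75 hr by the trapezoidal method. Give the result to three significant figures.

Trapezoidal AUC_0→4.75:
  [0→0.5]: (0.0+293.0)/2 × 0.5 = 73.25
  [0.5→2]: (293.0+492.0)/2 × 1.5 = 588.75
  [2→2.25]: (492.0+487.8)/2 × 0.25 = 122.475
  [2.25→3.25]: (487.8+444.1)/2 × 1 = 465.95
  [3.25→3.75]: (444.1+416.1)/2 × 0.5 = 215.05
  [3.75→4.75]: (416.1+360.2)/2 × 1 = 388.15
  Sum = 1853.625 µg/L·hr

AUC = 1850 µg/L·hr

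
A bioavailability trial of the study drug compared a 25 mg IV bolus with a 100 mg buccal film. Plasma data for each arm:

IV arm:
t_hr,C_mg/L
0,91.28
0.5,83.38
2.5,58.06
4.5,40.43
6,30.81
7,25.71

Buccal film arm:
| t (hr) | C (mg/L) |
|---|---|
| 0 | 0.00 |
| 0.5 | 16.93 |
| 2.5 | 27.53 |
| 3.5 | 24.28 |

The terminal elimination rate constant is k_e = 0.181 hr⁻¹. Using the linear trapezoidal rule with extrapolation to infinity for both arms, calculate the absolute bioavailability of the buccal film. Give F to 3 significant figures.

Trapezoidal AUC_0→7 (IV):
  [0→0.5]: (91.28+83.38)/2 × 0.5 = 43.665
  [0.5→2.5]: (83.38+58.06)/2 × 2 = 141.44
  [2.5→4.5]: (58.06+40.43)/2 × 2 = 98.49
  [4.5→6]: (40.43+30.81)/2 × 1.5 = 53.43
  [6→7]: (30.81+25.71)/2 × 1 = 28.26
  Sum = 365.285 mg/L·hr
IV tail: 25.71/0.181 = 142.044; AUC_iv,0→∞ = 365.285 + 142.044 = 507.329 mg/L·hr
Trapezoidal AUC_0→3.5 (buccal film):
  [0→0.5]: (0.00+16.93)/2 × 0.5 = 4.2325
  [0.5→2.5]: (16.93+27.53)/2 × 2 = 44.46
  [2.5→3.5]: (27.53+24.28)/2 × 1 = 25.905
  Sum = 74.5975 mg/L·hr
buccal film tail: 24.28/0.181 = 134.144; AUC_ev,0→∞ = 74.5975 + 134.144 = 208.7415 mg/L·hr
F = (AUC_ev/D_ev)/(AUC_iv/D_iv) = (208.7415/100)/(507.329/25) = 2.087415/20.29316 = 0.1029

F = 0.103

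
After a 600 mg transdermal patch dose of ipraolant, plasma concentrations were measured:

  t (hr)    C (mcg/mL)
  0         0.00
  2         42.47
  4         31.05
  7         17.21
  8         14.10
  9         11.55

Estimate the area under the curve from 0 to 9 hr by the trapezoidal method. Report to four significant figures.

AUC = 216.9 mcg/mL·hr

Trapezoidal AUC_0→9:
  [0→2]: (0.00+42.47)/2 × 2 = 42.47
  [2→4]: (42.47+31.05)/2 × 2 = 73.52
  [4→7]: (31.05+17.21)/2 × 3 = 72.39
  [7→8]: (17.21+14.10)/2 × 1 = 15.655
  [8→9]: (14.10+11.55)/2 × 1 = 12.825
  Sum = 216.86 mcg/mL·hr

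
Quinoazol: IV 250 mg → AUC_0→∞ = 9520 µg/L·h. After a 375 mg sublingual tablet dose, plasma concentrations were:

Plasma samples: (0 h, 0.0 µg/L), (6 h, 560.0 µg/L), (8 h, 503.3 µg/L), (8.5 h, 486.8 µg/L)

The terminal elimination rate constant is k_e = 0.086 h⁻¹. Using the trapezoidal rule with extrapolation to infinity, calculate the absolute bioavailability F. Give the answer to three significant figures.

Trapezoidal AUC_0→8.5 (sublingual tablet):
  [0→6]: (0.0+560.0)/2 × 6 = 1680.0
  [6→8]: (560.0+503.3)/2 × 2 = 1063.3
  [8→8.5]: (503.3+486.8)/2 × 0.5 = 247.525
  Sum = 2990.825 µg/L·h
Tail: C_last/k_e = 486.8/0.086 = 5660.465
AUC_0→∞ (sublingual tablet) = 2990.825 + 5660.465 = 8651.29 µg/L·h
F = (AUC_ev/D_ev)/(AUC_iv/D_iv) = (8651.29/375)/(9520/250) = 23.0701/38.08 = 0.6058

F = 0.606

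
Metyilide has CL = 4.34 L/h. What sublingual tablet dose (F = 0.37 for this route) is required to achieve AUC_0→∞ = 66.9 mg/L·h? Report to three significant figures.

Dose = 785 mg

Dose = CL × AUC_0→∞ / F
     = 4.34 × 66.9 / 0.37 = 784.719 mg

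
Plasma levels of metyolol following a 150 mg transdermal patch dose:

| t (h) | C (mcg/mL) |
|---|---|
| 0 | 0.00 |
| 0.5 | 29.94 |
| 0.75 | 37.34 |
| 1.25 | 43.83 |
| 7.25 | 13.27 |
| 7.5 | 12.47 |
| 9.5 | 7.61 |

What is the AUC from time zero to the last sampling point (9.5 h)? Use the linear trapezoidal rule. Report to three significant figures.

AUC = 231 mcg/mL·h

Trapezoidal AUC_0→9.5:
  [0→0.5]: (0.00+29.94)/2 × 0.5 = 7.485
  [0.5→0.75]: (29.94+37.34)/2 × 0.25 = 8.41
  [0.75→1.25]: (37.34+43.83)/2 × 0.5 = 20.2925
  [1.25→7.25]: (43.83+13.27)/2 × 6 = 171.3
  [7.25→7.5]: (13.27+12.47)/2 × 0.25 = 3.2175
  [7.5→9.5]: (12.47+7.61)/2 × 2 = 20.08
  Sum = 230.785 mcg/mL·h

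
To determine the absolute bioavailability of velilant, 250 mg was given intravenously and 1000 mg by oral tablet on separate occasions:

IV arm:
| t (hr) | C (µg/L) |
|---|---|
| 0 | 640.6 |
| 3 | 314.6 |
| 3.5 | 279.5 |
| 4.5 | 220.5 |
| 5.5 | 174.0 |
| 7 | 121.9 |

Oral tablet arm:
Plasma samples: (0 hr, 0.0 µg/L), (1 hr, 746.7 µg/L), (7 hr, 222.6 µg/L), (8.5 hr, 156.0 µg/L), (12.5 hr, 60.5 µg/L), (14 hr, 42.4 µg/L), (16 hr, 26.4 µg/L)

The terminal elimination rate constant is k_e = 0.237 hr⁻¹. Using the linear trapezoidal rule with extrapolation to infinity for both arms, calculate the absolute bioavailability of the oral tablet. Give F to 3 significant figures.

F = 0.385

Trapezoidal AUC_0→7 (IV):
  [0→3]: (640.6+314.6)/2 × 3 = 1432.8
  [3→3.5]: (314.6+279.5)/2 × 0.5 = 148.525
  [3.5→4.5]: (279.5+220.5)/2 × 1 = 250.0
  [4.5→5.5]: (220.5+174.0)/2 × 1 = 197.25
  [5.5→7]: (174.0+121.9)/2 × 1.5 = 221.925
  Sum = 2250.5 µg/L·hr
IV tail: 121.9/0.237 = 514.346; AUC_iv,0→∞ = 2250.5 + 514.346 = 2764.846 µg/L·hr
Trapezoidal AUC_0→16 (oral tablet):
  [0→1]: (0.0+746.7)/2 × 1 = 373.35
  [1→7]: (746.7+222.6)/2 × 6 = 2907.9
  [7→8.5]: (222.6+156.0)/2 × 1.5 = 283.95
  [8.5→12.5]: (156.0+60.5)/2 × 4 = 433.0
  [12.5→14]: (60.5+42.4)/2 × 1.5 = 77.175
  [14→16]: (42.4+26.4)/2 × 2 = 68.8
  Sum = 4144.175 µg/L·hr
oral tablet tail: 26.4/0.237 = 111.392; AUC_ev,0→∞ = 4144.175 + 111.392 = 4255.567 µg/L·hr
F = (AUC_ev/D_ev)/(AUC_iv/D_iv) = (4255.567/1000)/(2764.846/250) = 4.255567/11.059384 = 0.3848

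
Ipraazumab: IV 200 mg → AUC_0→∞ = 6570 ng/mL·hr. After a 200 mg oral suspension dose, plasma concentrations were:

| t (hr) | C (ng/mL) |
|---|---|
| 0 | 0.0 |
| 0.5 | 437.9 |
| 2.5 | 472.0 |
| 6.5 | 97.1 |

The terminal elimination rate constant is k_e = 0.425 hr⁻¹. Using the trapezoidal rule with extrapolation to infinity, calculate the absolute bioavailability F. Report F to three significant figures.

Trapezoidal AUC_0→6.5 (oral suspension):
  [0→0.5]: (0.0+437.9)/2 × 0.5 = 109.475
  [0.5→2.5]: (437.9+472.0)/2 × 2 = 909.9
  [2.5→6.5]: (472.0+97.1)/2 × 4 = 1138.2
  Sum = 2157.575 ng/mL·hr
Tail: C_last/k_e = 97.1/0.425 = 228.471
AUC_0→∞ (oral suspension) = 2157.575 + 228.471 = 2386.046 ng/mL·hr
F = (AUC_ev/D_ev)/(AUC_iv/D_iv) = (2386.046/200)/(6570/200) = 11.93023/32.85 = 0.3632

F = 0.363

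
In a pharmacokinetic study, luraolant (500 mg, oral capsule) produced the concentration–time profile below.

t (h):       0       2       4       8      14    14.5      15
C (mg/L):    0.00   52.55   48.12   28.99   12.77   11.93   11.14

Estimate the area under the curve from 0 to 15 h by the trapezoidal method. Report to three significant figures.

Trapezoidal AUC_0→15:
  [0→2]: (0.00+52.55)/2 × 2 = 52.55
  [2→4]: (52.55+48.12)/2 × 2 = 100.67
  [4→8]: (48.12+28.99)/2 × 4 = 154.22
  [8→14]: (28.99+12.77)/2 × 6 = 125.28
  [14→14.5]: (12.77+11.93)/2 × 0.5 = 6.175
  [14.5→15]: (11.93+11.14)/2 × 0.5 = 5.7675
  Sum = 444.6625 mg/L·h

AUC = 445 mg/L·h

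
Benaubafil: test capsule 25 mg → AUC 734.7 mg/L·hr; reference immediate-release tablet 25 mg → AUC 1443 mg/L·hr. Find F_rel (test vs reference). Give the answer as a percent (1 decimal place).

F_rel = 50.9%

F_rel = (AUC_test/D_test) / (AUC_ref/D_ref)
      = (734.7/25) / (1443/25)
      = 29.388 / 57.72 = 0.5091 = 50.91%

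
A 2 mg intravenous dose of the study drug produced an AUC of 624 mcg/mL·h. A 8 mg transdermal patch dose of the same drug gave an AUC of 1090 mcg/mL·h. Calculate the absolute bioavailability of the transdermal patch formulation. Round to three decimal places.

F = 0.437

F = (AUC_ev / D_ev) / (AUC_iv / D_iv)
  = (1090/8) / (624/2)
  = 136.25 / 312 = 0.4367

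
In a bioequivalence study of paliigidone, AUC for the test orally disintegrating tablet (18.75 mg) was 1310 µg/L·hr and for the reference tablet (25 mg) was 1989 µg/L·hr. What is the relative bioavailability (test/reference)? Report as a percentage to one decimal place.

F_rel = (AUC_test/D_test) / (AUC_ref/D_ref)
      = (1310/18.75) / (1989/25)
      = 69.8667 / 79.56 = 0.8782 = 87.82%

F_rel = 87.8%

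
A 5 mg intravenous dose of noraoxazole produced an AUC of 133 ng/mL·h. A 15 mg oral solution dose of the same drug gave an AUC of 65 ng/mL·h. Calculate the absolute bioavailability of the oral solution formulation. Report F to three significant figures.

F = (AUC_ev / D_ev) / (AUC_iv / D_iv)
  = (65/15) / (133/5)
  = 4.33333 / 26.6 = 0.1629

F = 0.163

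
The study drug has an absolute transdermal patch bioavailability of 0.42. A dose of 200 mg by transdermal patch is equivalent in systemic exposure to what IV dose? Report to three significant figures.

D_iv = 84.0 mg

Systemic exposure from an extravascular dose = F × D_ev, so the equivalent IV dose is F × D_ev.
D_iv = F × D_ev = 0.42 × 200 = 84 mg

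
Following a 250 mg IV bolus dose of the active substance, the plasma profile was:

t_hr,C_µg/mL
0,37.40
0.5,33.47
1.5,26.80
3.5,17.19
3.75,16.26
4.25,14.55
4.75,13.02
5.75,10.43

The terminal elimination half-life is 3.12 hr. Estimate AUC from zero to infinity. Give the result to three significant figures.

AUC = 169 µg/mL·hr

Trapezoidal AUC_0→5.75:
  [0→0.5]: (37.40+33.47)/2 × 0.5 = 17.7175
  [0.5→1.5]: (33.47+26.80)/2 × 1 = 30.135
  [1.5→3.5]: (26.80+17.19)/2 × 2 = 43.99
  [3.5→3.75]: (17.19+16.26)/2 × 0.25 = 4.18125
  [3.75→4.25]: (16.26+14.55)/2 × 0.5 = 7.7025
  [4.25→4.75]: (14.55+13.02)/2 × 0.5 = 6.8925
  [4.75→5.75]: (13.02+10.43)/2 × 1 = 11.725
  Sum = 122.34375 µg/mL·hr
k_e = ln2 / t½ = 0.693147 / 3.12 = 0.2222 hr^-1
Extrapolated tail: C_last / k_e = 10.43 / 0.2222 = 46.940
AUC_0→∞ = 122.34375 + 46.940 = 169.28375 µg/mL·hr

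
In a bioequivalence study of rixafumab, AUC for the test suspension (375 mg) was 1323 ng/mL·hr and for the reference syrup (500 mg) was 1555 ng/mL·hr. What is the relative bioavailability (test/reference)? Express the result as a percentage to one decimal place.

F_rel = 113.4%

F_rel = (AUC_test/D_test) / (AUC_ref/D_ref)
      = (1323/375) / (1555/500)
      = 3.528 / 3.11 = 1.1344 = 113.44%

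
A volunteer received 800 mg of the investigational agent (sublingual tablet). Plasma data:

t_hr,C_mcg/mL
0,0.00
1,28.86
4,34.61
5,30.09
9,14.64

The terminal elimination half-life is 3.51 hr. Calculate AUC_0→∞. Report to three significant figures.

Trapezoidal AUC_0→9:
  [0→1]: (0.00+28.86)/2 × 1 = 14.43
  [1→4]: (28.86+34.61)/2 × 3 = 95.205
  [4→5]: (34.61+30.09)/2 × 1 = 32.35
  [5→9]: (30.09+14.64)/2 × 4 = 89.46
  Sum = 231.445 mcg/mL·hr
k_e = ln2 / t½ = 0.693147 / 3.51 = 0.1975 hr^-1
Extrapolated tail: C_last / k_e = 14.64 / 0.1975 = 74.127
AUC_0→∞ = 231.445 + 74.127 = 305.572 mcg/mL·hr

AUC = 306 mcg/mL·hr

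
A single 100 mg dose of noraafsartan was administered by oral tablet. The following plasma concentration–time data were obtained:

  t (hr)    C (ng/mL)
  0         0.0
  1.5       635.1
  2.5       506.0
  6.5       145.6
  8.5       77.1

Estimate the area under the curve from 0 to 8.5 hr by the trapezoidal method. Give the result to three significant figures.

Trapezoidal AUC_0→8.5:
  [0→1.5]: (0.0+635.1)/2 × 1.5 = 476.325
  [1.5→2.5]: (635.1+506.0)/2 × 1 = 570.55
  [2.5→6.5]: (506.0+145.6)/2 × 4 = 1303.2
  [6.5→8.5]: (145.6+77.1)/2 × 2 = 222.7
  Sum = 2572.775 ng/mL·hr

AUC = 2570 ng/mL·hr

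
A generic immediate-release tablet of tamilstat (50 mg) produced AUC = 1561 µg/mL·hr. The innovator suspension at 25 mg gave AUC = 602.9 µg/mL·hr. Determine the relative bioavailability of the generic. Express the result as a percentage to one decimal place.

F_rel = (AUC_test/D_test) / (AUC_ref/D_ref)
      = (1561/50) / (602.9/25)
      = 31.22 / 24.116 = 1.2946 = 129.46%

F_rel = 129.5%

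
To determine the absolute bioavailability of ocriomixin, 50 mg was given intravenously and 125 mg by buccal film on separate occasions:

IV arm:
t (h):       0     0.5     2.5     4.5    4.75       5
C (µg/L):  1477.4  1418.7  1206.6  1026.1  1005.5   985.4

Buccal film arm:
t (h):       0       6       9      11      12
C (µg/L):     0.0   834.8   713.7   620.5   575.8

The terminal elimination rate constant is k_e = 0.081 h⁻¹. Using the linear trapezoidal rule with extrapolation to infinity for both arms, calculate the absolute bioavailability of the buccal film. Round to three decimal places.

Trapezoidal AUC_0→5 (IV):
  [0→0.5]: (1477.4+1418.7)/2 × 0.5 = 724.025
  [0.5→2.5]: (1418.7+1206.6)/2 × 2 = 2625.3
  [2.5→4.5]: (1206.6+1026.1)/2 × 2 = 2232.7
  [4.5→4.75]: (1026.1+1005.5)/2 × 0.25 = 253.95
  [4.75→5]: (1005.5+985.4)/2 × 0.25 = 248.8625
  Sum = 6084.8375 µg/L·h
IV tail: 985.4/0.081 = 12165.432; AUC_iv,0→∞ = 6084.8375 + 12165.432 = 18250.2695 µg/L·h
Trapezoidal AUC_0→12 (buccal film):
  [0→6]: (0.0+834.8)/2 × 6 = 2504.4
  [6→9]: (834.8+713.7)/2 × 3 = 2322.75
  [9→11]: (713.7+620.5)/2 × 2 = 1334.2
  [11→12]: (620.5+575.8)/2 × 1 = 598.15
  Sum = 6759.5 µg/L·h
buccal film tail: 575.8/0.081 = 7108.642; AUC_ev,0→∞ = 6759.5 + 7108.642 = 13868.142 µg/L·h
F = (AUC_ev/D_ev)/(AUC_iv/D_iv) = (13868.142/125)/(18250.2695/50) = 110.945/365.00539 = 0.3040

F = 0.304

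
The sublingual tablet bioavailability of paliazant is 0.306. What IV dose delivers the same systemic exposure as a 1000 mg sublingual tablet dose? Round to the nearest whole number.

D_iv = 306 mg

Systemic exposure from an extravascular dose = F × D_ev, so the equivalent IV dose is F × D_ev.
D_iv = F × D_ev = 0.306 × 1000 = 306 mg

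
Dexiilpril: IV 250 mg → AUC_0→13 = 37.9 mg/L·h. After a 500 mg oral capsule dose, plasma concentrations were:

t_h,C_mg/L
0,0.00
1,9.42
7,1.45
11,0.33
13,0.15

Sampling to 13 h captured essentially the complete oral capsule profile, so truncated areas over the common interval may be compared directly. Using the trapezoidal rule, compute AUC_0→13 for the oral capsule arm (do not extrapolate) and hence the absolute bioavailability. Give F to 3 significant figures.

Trapezoidal AUC_0→13 (oral capsule):
  [0→1]: (0.00+9.42)/2 × 1 = 4.71
  [1→7]: (9.42+1.45)/2 × 6 = 32.61
  [7→11]: (1.45+0.33)/2 × 4 = 3.56
  [11→13]: (0.33+0.15)/2 × 2 = 0.48
  Sum = 41.36 mg/L·h
F = (AUC_ev/D_ev)/(AUC_iv/D_iv) = (41.36/500)/(37.9/250) = 0.08272/0.1516 = 0.5456

F = 0.546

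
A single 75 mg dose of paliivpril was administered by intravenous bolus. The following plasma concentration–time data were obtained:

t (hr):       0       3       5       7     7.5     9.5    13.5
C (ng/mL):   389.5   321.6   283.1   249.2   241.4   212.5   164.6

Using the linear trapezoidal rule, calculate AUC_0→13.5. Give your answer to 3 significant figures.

AUC = 3530 ng/mL·hr

Trapezoidal AUC_0→13.5:
  [0→3]: (389.5+321.6)/2 × 3 = 1066.65
  [3→5]: (321.6+283.1)/2 × 2 = 604.7
  [5→7]: (283.1+249.2)/2 × 2 = 532.3
  [7→7.5]: (249.2+241.4)/2 × 0.5 = 122.65
  [7.5→9.5]: (241.4+212.5)/2 × 2 = 453.9
  [9.5→13.5]: (212.5+164.6)/2 × 4 = 754.2
  Sum = 3534.4 ng/mL·hr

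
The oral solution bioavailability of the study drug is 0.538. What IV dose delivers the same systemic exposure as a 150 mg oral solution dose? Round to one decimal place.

D_iv = 80.7 mg

Systemic exposure from an extravascular dose = F × D_ev, so the equivalent IV dose is F × D_ev.
D_iv = F × D_ev = 0.538 × 150 = 80.7 mg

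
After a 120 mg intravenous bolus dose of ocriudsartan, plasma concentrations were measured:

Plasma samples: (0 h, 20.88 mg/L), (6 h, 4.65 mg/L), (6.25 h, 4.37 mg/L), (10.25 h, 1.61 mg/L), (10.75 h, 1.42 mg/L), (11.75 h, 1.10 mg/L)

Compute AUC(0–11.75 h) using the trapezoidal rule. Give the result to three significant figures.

AUC = 91.7 mg/L·h

Trapezoidal AUC_0→11.75:
  [0→6]: (20.88+4.65)/2 × 6 = 76.59
  [6→6.25]: (4.65+4.37)/2 × 0.25 = 1.1275
  [6.25→10.25]: (4.37+1.61)/2 × 4 = 11.96
  [10.25→10.75]: (1.61+1.42)/2 × 0.5 = 0.7575
  [10.75→11.75]: (1.42+1.10)/2 × 1 = 1.26
  Sum = 91.695 mg/L·h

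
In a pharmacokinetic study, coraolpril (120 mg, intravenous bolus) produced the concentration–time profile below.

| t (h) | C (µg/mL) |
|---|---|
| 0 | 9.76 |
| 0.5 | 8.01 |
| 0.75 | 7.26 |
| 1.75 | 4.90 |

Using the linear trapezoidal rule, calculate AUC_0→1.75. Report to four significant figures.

Trapezoidal AUC_0→1.75:
  [0→0.5]: (9.76+8.01)/2 × 0.5 = 4.4425
  [0.5→0.75]: (8.01+7.26)/2 × 0.25 = 1.90875
  [0.75→1.75]: (7.26+4.90)/2 × 1 = 6.08
  Sum = 12.43125 µg/mL·h

AUC = 12.43 µg/mL·h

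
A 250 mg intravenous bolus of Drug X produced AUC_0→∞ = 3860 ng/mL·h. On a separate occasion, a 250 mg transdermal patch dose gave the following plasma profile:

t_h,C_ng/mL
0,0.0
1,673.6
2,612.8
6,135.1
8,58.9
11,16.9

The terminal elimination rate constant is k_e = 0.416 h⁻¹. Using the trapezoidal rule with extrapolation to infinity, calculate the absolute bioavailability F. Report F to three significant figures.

F = 0.732

Trapezoidal AUC_0→11 (transdermal patch):
  [0→1]: (0.0+673.6)/2 × 1 = 336.8
  [1→2]: (673.6+612.8)/2 × 1 = 643.2
  [2→6]: (612.8+135.1)/2 × 4 = 1495.8
  [6→8]: (135.1+58.9)/2 × 2 = 194.0
  [8→11]: (58.9+16.9)/2 × 3 = 113.7
  Sum = 2783.5 ng/mL·h
Tail: C_last/k_e = 16.9/0.416 = 40.625
AUC_0→∞ (transdermal patch) = 2783.5 + 40.625 = 2824.125 ng/mL·h
F = (AUC_ev/D_ev)/(AUC_iv/D_iv) = (2824.125/250)/(3860/250) = 11.2965/15.44 = 0.7316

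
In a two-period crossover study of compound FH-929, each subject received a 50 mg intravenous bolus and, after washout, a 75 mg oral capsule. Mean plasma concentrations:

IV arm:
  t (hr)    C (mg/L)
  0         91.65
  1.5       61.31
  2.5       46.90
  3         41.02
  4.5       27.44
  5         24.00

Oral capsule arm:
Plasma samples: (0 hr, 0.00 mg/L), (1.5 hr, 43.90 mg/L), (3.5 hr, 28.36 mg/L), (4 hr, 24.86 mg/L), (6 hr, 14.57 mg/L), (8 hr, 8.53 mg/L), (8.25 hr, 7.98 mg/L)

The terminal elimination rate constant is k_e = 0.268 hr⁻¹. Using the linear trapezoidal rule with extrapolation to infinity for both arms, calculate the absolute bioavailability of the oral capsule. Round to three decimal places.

Trapezoidal AUC_0→5 (IV):
  [0→1.5]: (91.65+61.31)/2 × 1.5 = 114.72
  [1.5→2.5]: (61.31+46.90)/2 × 1 = 54.105
  [2.5→3]: (46.90+41.02)/2 × 0.5 = 21.98
  [3→4.5]: (41.02+27.44)/2 × 1.5 = 51.345
  [4.5→5]: (27.44+24.00)/2 × 0.5 = 12.86
  Sum = 255.01 mg/L·hr
IV tail: 24.00/0.268 = 89.552; AUC_iv,0→∞ = 255.01 + 89.552 = 344.562 mg/L·hr
Trapezoidal AUC_0→8.25 (oral capsule):
  [0→1.5]: (0.00+43.90)/2 × 1.5 = 32.925
  [1.5→3.5]: (43.90+28.36)/2 × 2 = 72.26
  [3.5→4]: (28.36+24.86)/2 × 0.5 = 13.305
  [4→6]: (24.86+14.57)/2 × 2 = 39.43
  [6→8]: (14.57+8.53)/2 × 2 = 23.1
  [8→8.25]: (8.53+7.98)/2 × 0.25 = 2.06375
  Sum = 183.08375 mg/L·hr
oral capsule tail: 7.98/0.268 = 29.776; AUC_ev,0→∞ = 183.08375 + 29.776 = 212.85975 mg/L·hr
F = (AUC_ev/D_ev)/(AUC_iv/D_iv) = (212.85975/75)/(344.562/50) = 2.83813/6.89124 = 0.4118

F = 0.412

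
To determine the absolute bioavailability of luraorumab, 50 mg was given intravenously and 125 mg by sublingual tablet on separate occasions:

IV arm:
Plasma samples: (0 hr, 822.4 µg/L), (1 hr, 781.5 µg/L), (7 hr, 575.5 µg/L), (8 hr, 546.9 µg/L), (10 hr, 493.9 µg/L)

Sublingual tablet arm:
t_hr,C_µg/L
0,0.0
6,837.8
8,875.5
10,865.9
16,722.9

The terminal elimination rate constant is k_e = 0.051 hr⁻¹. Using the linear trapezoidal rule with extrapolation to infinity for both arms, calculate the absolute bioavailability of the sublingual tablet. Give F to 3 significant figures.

F = 0.617

Trapezoidal AUC_0→10 (IV):
  [0→1]: (822.4+781.5)/2 × 1 = 801.95
  [1→7]: (781.5+575.5)/2 × 6 = 4071.0
  [7→8]: (575.5+546.9)/2 × 1 = 561.2
  [8→10]: (546.9+493.9)/2 × 2 = 1040.8
  Sum = 6474.95 µg/L·hr
IV tail: 493.9/0.051 = 9684.314; AUC_iv,0→∞ = 6474.95 + 9684.314 = 16159.264 µg/L·hr
Trapezoidal AUC_0→16 (sublingual tablet):
  [0→6]: (0.0+837.8)/2 × 6 = 2513.4
  [6→8]: (837.8+875.5)/2 × 2 = 1713.3
  [8→10]: (875.5+865.9)/2 × 2 = 1741.4
  [10→16]: (865.9+722.9)/2 × 6 = 4766.4
  Sum = 10734.5 µg/L·hr
sublingual tablet tail: 722.9/0.051 = 14174.510; AUC_ev,0→∞ = 10734.5 + 14174.510 = 24909.01 µg/L·hr
F = (AUC_ev/D_ev)/(AUC_iv/D_iv) = (24909.01/125)/(16159.264/50) = 199.27208/323.18528 = 0.6166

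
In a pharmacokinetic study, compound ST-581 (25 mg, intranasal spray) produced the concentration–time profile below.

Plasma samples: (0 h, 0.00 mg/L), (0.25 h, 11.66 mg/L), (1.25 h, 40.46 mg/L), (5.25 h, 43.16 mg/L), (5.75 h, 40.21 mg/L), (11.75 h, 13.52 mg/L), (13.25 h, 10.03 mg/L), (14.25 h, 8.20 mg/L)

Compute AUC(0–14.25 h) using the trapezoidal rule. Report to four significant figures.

Trapezoidal AUC_0→14.25:
  [0→0.25]: (0.00+11.66)/2 × 0.25 = 1.4575
  [0.25→1.25]: (11.66+40.46)/2 × 1 = 26.06
  [1.25→5.25]: (40.46+43.16)/2 × 4 = 167.24
  [5.25→5.75]: (43.16+40.21)/2 × 0.5 = 20.8425
  [5.75→11.75]: (40.21+13.52)/2 × 6 = 161.19
  [11.75→13.25]: (13.52+10.03)/2 × 1.5 = 17.6625
  [13.25→14.25]: (10.03+8.20)/2 × 1 = 9.115
  Sum = 403.5675 mg/L·h

AUC = 403.6 mg/L·h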